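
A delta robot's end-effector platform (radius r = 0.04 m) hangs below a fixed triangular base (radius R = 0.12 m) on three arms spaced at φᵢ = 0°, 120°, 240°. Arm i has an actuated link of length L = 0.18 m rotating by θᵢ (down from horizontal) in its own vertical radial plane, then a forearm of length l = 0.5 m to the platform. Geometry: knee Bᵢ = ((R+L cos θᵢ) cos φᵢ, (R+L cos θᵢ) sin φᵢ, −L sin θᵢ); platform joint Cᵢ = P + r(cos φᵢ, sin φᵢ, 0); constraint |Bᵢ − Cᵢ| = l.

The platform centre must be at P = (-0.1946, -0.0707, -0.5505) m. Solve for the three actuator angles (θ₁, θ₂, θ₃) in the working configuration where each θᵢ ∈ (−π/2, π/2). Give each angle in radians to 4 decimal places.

θ₁ = 1.3091, θ₂ = 0.7854, θ₃ = 0.4362

rotate P by −φ1: (-0.1946, -0.0707, -0.5505)
  e−x'=0.2746;  (l²−L²−(e−x')²−y'²−z²)/2L = -0.4607
  γ=atan2(-0.5505,0.2746)=-1.1081;  ψ=arccos(-0.7489)=2.4172;  θ1=γ+ψ≈1.3091
rotate P by −φ2: (0.0361, 0.2039, -0.5505)
  A=0.0439, B=-0.5505, C=(l²−L²−A²−y'²−z²)/(2L)=-0.3582
  γ=atan2(-0.5505,0.0439)=-1.4912;  ψ=arccos(-0.6486)=2.2765;  θ2=γ+ψ≈0.7854
rotate P by −φ3: (0.1585, -0.1332, -0.5505)
  A=-0.0785, B=-0.5505, C=(l²−L²−A²−y'²−z²)/(2L)=-0.3038
  γ=atan2(-0.5505,-0.0785)=-1.7125;  ψ=arccos(-0.5463)=2.1487;  θ3=γ+ψ≈0.4362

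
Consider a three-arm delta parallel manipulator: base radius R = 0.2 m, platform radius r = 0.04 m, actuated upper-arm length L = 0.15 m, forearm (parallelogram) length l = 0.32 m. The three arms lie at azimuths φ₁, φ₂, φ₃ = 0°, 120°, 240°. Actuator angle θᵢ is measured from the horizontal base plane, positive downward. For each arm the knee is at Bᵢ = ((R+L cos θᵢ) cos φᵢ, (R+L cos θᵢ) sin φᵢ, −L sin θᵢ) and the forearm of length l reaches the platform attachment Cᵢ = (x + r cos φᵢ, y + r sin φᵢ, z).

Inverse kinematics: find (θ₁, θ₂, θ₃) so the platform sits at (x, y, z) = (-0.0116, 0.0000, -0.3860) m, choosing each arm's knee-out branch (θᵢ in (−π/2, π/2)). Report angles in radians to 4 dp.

rotate P by −φ1: (-0.0116, 0.0000, -0.3860)
  e−x'=0.1716;  (l²−L²−(e−x')²−y'²−z²)/2L = -0.3285
  θ1 = atan2(B,A) + arccos(C/0.4224) = 1.3092
rotate P by −φ2: (0.0058, 0.0100, -0.3860)
  A=0.1542, B=-0.3860, C=(l²−L²−A²−y'²−z²)/(2L)=-0.3099
  θ2 = atan2(B,A) + arccos(C/0.4157) = 1.2215
rotate P by −φ3: (0.0058, -0.0100, -0.3860)
  A=0.1542, B=-0.3860, C=(l²−L²−A²−y'²−z²)/(2L)=-0.3099
  γ=atan2(-0.3860,0.1542)=-1.1907;  ψ=arccos(-0.7456)=2.4122;  θ3=γ+ψ≈1.2215

θ₁ = 1.3092, θ₂ = 1.2215, θ₃ = 1.2215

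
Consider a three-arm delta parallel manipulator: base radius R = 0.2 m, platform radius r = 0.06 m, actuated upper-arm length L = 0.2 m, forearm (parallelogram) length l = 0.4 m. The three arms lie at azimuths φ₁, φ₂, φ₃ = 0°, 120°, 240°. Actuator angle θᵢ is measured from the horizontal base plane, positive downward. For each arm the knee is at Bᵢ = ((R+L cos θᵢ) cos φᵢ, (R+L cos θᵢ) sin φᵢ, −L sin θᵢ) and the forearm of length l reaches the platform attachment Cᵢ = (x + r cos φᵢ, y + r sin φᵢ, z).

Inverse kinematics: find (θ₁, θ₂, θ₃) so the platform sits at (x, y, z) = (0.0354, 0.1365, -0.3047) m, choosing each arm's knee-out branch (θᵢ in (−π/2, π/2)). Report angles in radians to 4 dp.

θ₁ = 0.3494, θ₂ = -0.0002, θ₃ = 1.0473

φ1=0.0° → target in arm frame (0.0354, 0.1365)
  e−x'=0.1046;  (l²−L²−(e−x')²−y'²−z²)/2L = -0.0060
  √(A²+B²)=0.3222;  θ1 = -1.2401+1.5895 ≈ 0.3494
φ2=120.0° → target in arm frame (0.1005, -0.0989)
  e−x'=0.0395;  (l²−L²−(e−x')²−y'²−z²)/2L = 0.0395
  √(A²+B²)=0.3072;  θ2 = -1.4419+1.4417 ≈ -0.0002
φ3=240.0° → target in arm frame (-0.1359, -0.0376)
  A=0.2759, B=-0.3047, C=(l²−L²−A²−y'²−z²)/(2L)=-0.1260
  √(A²+B²)=0.4111;  θ3 = -0.8349+1.8822 ≈ 1.0473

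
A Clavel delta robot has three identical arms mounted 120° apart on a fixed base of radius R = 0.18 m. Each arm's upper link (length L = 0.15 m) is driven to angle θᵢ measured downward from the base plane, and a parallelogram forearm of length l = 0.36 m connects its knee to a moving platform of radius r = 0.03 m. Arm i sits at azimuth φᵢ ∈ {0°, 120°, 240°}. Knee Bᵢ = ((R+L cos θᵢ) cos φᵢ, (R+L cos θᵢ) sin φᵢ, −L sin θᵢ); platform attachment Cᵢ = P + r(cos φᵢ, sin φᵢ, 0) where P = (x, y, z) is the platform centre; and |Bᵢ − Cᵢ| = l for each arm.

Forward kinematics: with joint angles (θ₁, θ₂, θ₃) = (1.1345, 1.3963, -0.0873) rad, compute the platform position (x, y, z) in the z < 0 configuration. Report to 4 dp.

(-0.0509, -0.1619, -0.3191)

centre 1 = (0.2134·cos0.0°, 0.2134·sin0.0°, -0.1359) = (0.2134, 0.0000, -0.1359)
φ2=120.0°: virtual centre (-0.0880, 0.1525, -0.1477), radius l
centre 3 = (0.2994·cos240.0°, 0.2994·sin240.0°, 0.0131) = (-0.1497, -0.2593, 0.0131)
eliminate P² terms by subtracting sphere 1 from 2 and 3
plane₁₂: -0.6028x+0.3049y+-0.0235z = -0.0112
det = 0.5341;  x = -0.0039+0.1473z,  y = -0.0444+0.3684z
sphere 1 gives Az²+Bz+C=0 with A=1.1574, B=0.1752, C=-0.0620;  B²−4AC=0.3175;  roots -0.3191, 0.1677;  negative root z = -0.3191
x = -0.0509, y = -0.1619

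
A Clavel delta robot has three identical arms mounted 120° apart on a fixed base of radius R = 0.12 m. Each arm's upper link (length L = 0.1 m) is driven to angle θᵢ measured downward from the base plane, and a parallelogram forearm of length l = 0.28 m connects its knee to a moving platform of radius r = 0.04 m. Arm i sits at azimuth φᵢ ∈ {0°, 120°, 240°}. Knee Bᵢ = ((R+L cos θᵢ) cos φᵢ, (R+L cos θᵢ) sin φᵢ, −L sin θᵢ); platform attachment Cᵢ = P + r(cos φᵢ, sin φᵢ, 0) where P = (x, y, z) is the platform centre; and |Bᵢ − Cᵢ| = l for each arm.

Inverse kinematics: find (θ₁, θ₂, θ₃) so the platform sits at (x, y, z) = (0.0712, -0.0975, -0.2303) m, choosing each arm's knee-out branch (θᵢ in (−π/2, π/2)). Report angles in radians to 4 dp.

θ₁ = -0.0875, θ₂ = 1.1342, θ₃ = 0.0871

rotate P by −φ1: (0.0712, -0.0975, -0.2303)
  A=0.0088, B=-0.2303, C=(l²−L²−A²−y'²−z²)/(2L)=0.0289
  θ1 = atan2(B,A) + arccos(C/0.2305) = -0.0875
rotate P by −φ2: (-0.1200, -0.0129, -0.2303)
  A cos θ + B sin θ = C:  0.2000·cos θ + -0.2303·sin θ = -0.1241
  γ=atan2(-0.2303,0.2000)=-0.8556;  ψ=arccos(-0.4068)=1.9898;  θ2=γ+ψ≈1.1342
φ3=240.0° → target in arm frame (0.0488, 0.1104)
  A cos θ + B sin θ = C:  0.0312·cos θ + -0.2303·sin θ = 0.0110
  γ=atan2(-0.2303,0.0312)=-1.4363;  ψ=arccos(0.0473)=1.5234;  θ3=γ+ψ≈0.0871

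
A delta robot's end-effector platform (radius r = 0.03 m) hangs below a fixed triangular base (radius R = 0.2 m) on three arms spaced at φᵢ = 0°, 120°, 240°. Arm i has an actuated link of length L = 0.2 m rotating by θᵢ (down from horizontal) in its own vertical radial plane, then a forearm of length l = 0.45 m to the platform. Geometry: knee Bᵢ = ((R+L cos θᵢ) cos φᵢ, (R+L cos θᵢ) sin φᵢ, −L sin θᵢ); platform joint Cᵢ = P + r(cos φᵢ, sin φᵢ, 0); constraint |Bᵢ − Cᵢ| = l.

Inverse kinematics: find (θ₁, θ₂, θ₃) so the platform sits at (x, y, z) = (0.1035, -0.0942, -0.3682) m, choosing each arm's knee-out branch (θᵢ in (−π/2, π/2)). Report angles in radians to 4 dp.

θ₁ = 0.0875, θ₂ = 1.0472, θ₃ = 0.4362

arm 1 (φ=0.0°): x'=0.1035, y'=-0.0942
  A cos θ + B sin θ = C:  0.0665·cos θ + -0.3682·sin θ = 0.0341
  √(A²+B²)=0.3742;  θ1 = -1.3921+1.4796 ≈ 0.0875
φ2=120.0° → target in arm frame (-0.1333, -0.0425)
  A cos θ + B sin θ = C:  0.3033·cos θ + -0.3682·sin θ = -0.1672
  √(A²+B²)=0.4771;  θ2 = -0.8817+1.9289 ≈ 1.0472
φ3=240.0° → target in arm frame (0.0298, 0.1367)
  e−x'=0.1402;  (l²−L²−(e−x')²−y'²−z²)/2L = -0.0285
  γ=atan2(-0.3682,0.1402)=-1.2070;  ψ=arccos(-0.0724)=1.6433;  θ3=γ+ψ≈0.4362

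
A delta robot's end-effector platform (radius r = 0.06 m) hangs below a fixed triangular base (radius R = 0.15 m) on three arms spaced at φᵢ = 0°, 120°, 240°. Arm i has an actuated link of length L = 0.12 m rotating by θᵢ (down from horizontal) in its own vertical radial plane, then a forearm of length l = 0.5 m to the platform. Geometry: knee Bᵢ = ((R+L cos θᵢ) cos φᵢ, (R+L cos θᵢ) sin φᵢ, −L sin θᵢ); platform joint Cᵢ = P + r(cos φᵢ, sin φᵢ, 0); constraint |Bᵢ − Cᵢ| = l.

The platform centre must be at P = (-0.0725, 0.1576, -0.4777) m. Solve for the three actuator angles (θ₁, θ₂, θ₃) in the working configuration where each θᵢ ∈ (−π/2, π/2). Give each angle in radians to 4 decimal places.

θ₁ = 0.6983, θ₂ = -0.1741, θ₃ = 0.7858

arm 1 (φ=0.0°): x'=-0.0725, y'=0.1576
  A=0.1625, B=-0.4777, C=(l²−L²−A²−y'²−z²)/(2L)=-0.1827
  √(A²+B²)=0.5046;  θ1 = -1.2429+1.9412 ≈ 0.6983
rotate P by −φ2: (0.1727, -0.0160, -0.4777)
  A cos θ + B sin θ = C:  -0.0827·cos θ + -0.4777·sin θ = 0.0013
  √(A²+B²)=0.4848;  θ2 = -1.7423+1.5682 ≈ -0.1741
φ3=240.0° → target in arm frame (-0.1002, -0.1416)
  A cos θ + B sin θ = C:  0.1902·cos θ + -0.4777·sin θ = -0.2035
  γ=atan2(-0.4777,0.1902)=-1.1918;  ψ=arccos(-0.3957)=1.9776;  θ3=γ+ψ≈0.7858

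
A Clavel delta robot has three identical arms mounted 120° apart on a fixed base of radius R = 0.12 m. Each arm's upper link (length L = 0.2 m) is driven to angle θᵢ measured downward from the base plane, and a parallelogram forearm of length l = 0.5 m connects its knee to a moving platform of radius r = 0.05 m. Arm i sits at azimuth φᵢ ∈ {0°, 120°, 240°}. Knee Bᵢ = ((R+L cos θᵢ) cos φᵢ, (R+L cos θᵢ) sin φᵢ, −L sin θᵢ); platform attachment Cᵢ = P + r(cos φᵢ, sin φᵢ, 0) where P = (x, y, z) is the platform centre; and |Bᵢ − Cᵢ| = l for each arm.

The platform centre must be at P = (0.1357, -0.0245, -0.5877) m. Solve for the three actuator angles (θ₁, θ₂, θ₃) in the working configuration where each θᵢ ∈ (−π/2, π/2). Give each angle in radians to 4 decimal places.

θ₁ = 0.5236, θ₂ = 1.0472, θ₃ = 0.9601

φ1=0.0° → target in arm frame (0.1357, -0.0245)
  A=-0.0657, B=-0.5877, C=(l²−L²−A²−y'²−z²)/(2L)=-0.3508
  √(A²+B²)=0.5914;  θ1 = -1.6821+2.2058 ≈ 0.5236
rotate P by −φ2: (-0.0891, -0.1053, -0.5877)
  A=0.1591, B=-0.5877, C=(l²−L²−A²−y'²−z²)/(2L)=-0.4294
  θ2 = atan2(B,A) + arccos(C/0.6088) = 1.0472
rotate P by −φ3: (-0.0466, 0.1298, -0.5877)
  A cos θ + B sin θ = C:  0.1166·cos θ + -0.5877·sin θ = -0.4146
  γ=atan2(-0.5877,0.1166)=-1.3749;  ψ=arccos(-0.6919)=2.3350;  θ3=γ+ψ≈0.9601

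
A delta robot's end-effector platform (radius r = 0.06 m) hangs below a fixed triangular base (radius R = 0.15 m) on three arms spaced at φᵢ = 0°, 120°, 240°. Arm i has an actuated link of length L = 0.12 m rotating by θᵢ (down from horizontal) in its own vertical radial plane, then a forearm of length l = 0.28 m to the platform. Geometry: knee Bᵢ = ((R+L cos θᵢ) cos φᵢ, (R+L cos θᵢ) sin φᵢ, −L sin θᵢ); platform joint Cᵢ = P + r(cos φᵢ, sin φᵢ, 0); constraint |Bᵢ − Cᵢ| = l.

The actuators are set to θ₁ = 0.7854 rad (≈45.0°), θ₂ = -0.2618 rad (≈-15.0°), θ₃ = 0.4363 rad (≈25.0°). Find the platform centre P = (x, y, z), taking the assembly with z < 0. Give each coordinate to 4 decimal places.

φ1=0.0°: virtual centre (0.1749, 0.0000, -0.0849), radius l
O2 = (0.2059·cos120.0°, 0.2059·sin120.0°, 0.0311) = (-0.1030, 0.1783, 0.0311)
arm 3 at φ=240.0°: (R−r)+L cos θ3 = 0.1988;  O3 = (-0.0994, -0.1721, -0.0507)
|O₂|²−|O₁|² = 0.0056;  |O₃|²−|O₁|² = 0.0043
linear system: -0.5556x+0.3566y = 0.0056−0.2318z; -0.5485x+-0.3443y = 0.0043−0.0683z
Cramer: x(z) = -0.0089+0.2692z;  y(z) = 0.0017-0.2306z
into |P−O₁|² = l²: 1.1256z² + 0.0699z + -0.0374 = 0;  Δ = 0.1734;  z = -0.2160 or 0.1539 → z<0 root = -0.2160
x = -0.0671, y = 0.0516

(-0.0671, 0.0516, -0.2160)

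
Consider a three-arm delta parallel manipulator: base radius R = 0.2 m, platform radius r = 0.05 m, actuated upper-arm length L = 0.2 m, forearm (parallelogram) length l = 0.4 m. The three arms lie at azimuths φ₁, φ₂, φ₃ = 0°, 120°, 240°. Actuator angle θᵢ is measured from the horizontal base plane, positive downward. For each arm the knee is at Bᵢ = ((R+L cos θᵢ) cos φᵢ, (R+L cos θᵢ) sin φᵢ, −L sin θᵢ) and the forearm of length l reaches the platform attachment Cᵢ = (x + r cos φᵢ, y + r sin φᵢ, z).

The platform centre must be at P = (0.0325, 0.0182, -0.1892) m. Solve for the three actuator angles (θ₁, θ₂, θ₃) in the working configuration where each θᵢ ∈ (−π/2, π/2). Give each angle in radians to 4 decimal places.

rotate P by −φ1: (0.0325, 0.0182, -0.1892)
  A=0.1175, B=-0.1892, C=(l²−L²−A²−y'²−z²)/(2L)=0.1752
  √(A²+B²)=0.2227;  θ1 = -1.0151+0.6657 ≈ -0.3494
φ2=120.0° → target in arm frame (-0.0005, -0.0372)
  e−x'=0.1505;  (l²−L²−(e−x')²−y'²−z²)/2L = 0.1504
  γ=atan2(-0.1892,0.1505)=-0.8989;  ψ=arccos(0.6222)=0.8992;  θ2=γ+ψ≈0.0003
arm 3 (φ=240.0°): x'=-0.0320, y'=0.0190
  e−x'=0.1820;  (l²−L²−(e−x')²−y'²−z²)/2L = 0.1268
  √(A²+B²)=0.2625;  θ3 = -0.8048+1.0668 ≈ 0.2621

θ₁ = -0.3494, θ₂ = 0.0003, θ₃ = 0.2621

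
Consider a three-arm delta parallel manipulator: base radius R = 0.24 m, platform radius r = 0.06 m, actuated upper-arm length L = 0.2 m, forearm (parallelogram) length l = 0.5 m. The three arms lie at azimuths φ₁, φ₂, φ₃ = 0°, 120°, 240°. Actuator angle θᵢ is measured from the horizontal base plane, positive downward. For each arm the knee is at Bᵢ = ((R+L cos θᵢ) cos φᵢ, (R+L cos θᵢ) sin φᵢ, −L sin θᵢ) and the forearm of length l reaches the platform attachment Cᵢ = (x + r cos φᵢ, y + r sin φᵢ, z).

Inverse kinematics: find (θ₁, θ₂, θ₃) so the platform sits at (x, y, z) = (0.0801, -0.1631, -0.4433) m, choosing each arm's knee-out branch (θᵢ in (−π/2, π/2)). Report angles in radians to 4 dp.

θ₁ = 0.3491, θ₂ = 1.2217, θ₃ = 0.2621

φ1=0.0° → target in arm frame (0.0801, -0.1631)
  e−x'=0.0999;  (l²−L²−(e−x')²−y'²−z²)/2L = -0.0577
  √(A²+B²)=0.4544;  θ1 = -1.3491+1.6982 ≈ 0.3491
φ2=120.0° → target in arm frame (-0.1813, 0.0122)
  A cos θ + B sin θ = C:  0.3613·cos θ + -0.4433·sin θ = -0.2930
  θ2 = atan2(B,A) + arccos(C/0.5719) = 1.2217
φ3=240.0° → target in arm frame (0.1012, 0.1509)
  A cos θ + B sin θ = C:  0.0788·cos θ + -0.4433·sin θ = -0.0388
  √(A²+B²)=0.4502;  θ3 = -1.3949+1.6570 ≈ 0.2621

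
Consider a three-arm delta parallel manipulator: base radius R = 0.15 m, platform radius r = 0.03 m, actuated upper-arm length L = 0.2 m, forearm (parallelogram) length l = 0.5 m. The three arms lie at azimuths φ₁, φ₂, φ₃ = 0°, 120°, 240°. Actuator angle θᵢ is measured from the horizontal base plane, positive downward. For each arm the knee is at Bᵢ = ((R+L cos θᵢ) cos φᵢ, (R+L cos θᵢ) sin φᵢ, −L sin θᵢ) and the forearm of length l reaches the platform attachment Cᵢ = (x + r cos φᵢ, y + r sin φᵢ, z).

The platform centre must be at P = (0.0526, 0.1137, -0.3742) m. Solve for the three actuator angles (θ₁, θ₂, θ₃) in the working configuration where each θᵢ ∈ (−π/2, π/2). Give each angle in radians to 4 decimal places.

arm 1 (φ=0.0°): x'=0.0526, y'=0.1137
  A cos θ + B sin θ = C:  0.0674·cos θ + -0.3742·sin θ = 0.1313
  γ=atan2(-0.3742,0.0674)=-1.3926;  ψ=arccos(0.3452)=1.2183;  θ1=γ+ψ≈-0.1743
φ2=120.0° → target in arm frame (0.0722, -0.1024)
  A=0.0478, B=-0.3742, C=(l²−L²−A²−y'²−z²)/(2L)=0.1430
  √(A²+B²)=0.3772;  θ2 = -1.4437+1.1820 ≈ -0.2616
rotate P by −φ3: (-0.1248, -0.0113, -0.3742)
  A=0.2448, B=-0.3742, C=(l²−L²−A²−y'²−z²)/(2L)=0.0248
  γ=atan2(-0.3742,0.2448)=-0.9915;  ψ=arccos(0.0556)=1.5152;  θ3=γ+ψ≈0.5237

θ₁ = -0.1743, θ₂ = -0.2616, θ₃ = 0.5237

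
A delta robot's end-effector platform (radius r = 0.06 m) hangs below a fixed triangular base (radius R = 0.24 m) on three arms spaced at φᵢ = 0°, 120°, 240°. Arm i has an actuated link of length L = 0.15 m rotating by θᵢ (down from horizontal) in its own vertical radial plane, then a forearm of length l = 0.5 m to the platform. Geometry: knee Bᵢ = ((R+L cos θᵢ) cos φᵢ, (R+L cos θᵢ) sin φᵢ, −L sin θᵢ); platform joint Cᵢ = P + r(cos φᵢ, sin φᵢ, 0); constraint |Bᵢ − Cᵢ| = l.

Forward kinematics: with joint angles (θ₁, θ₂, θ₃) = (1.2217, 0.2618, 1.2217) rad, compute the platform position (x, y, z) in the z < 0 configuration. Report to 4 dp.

(-0.0782, 0.1354, -0.5096)

arm 1 at φ=0.0°: e+L cos θ1 = 0.2313;  centre 1 = (0.2313, 0.0000, -0.1410)
arm 2 at φ=120.0°: e+L cos θ2 = 0.3249;  centre 2 = (-0.1624, 0.2814, -0.0388)
centre 3 = (0.2313·cos240.0°, 0.2313·sin240.0°, -0.1410) = (-0.1157, -0.2003, -0.1410)
eliminate P² terms by subtracting sphere 1 from 2 and 3
[-0.7875 0.5627 0.2043]·P = 0.0337;  [-0.6939 -0.4006 0.0000]·P = 0.0000
Cramer: x(z) = -0.0191+0.1159z;  y(z) = 0.0331-0.2008z
quadratic in z: (1.0537)z²+(0.2106)z+(-0.1663)=0, √Δ=0.8634 → z ∈ {-0.5096, 0.3098}; z = -0.5096 (taking z<0)
x = -0.0782, y = 0.1354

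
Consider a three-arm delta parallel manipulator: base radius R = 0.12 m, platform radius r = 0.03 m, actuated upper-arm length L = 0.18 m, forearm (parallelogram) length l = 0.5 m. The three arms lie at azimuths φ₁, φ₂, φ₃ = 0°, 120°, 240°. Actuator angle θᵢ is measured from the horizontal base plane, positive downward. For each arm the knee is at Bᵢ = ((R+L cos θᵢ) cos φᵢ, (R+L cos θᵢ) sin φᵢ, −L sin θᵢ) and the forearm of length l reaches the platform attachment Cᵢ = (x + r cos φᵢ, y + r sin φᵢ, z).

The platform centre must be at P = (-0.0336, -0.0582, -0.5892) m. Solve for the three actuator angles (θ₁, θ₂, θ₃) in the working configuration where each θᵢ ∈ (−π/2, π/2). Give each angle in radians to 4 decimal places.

rotate P by −φ1: (-0.0336, -0.0582, -0.5892)
  A=0.1236, B=-0.5892, C=(l²−L²−A²−y'²−z²)/(2L)=-0.4117
  √(A²+B²)=0.6020;  θ1 = -1.3640+2.3239 ≈ 0.9599
rotate P by −φ2: (-0.0336, 0.0582, -0.5892)
  A cos θ + B sin θ = C:  0.1236·cos θ + -0.5892·sin θ = -0.4117
  √(A²+B²)=0.6020;  θ2 = -1.3640+2.3239 ≈ 0.9599
φ3=240.0° → target in arm frame (0.0672, 0.0000)
  A cos θ + B sin θ = C:  0.0228·cos θ + -0.5892·sin θ = -0.3613
  θ3 = atan2(B,A) + arccos(C/0.5896) = 0.6983

θ₁ = 0.9599, θ₂ = 0.9599, θ₃ = 0.6983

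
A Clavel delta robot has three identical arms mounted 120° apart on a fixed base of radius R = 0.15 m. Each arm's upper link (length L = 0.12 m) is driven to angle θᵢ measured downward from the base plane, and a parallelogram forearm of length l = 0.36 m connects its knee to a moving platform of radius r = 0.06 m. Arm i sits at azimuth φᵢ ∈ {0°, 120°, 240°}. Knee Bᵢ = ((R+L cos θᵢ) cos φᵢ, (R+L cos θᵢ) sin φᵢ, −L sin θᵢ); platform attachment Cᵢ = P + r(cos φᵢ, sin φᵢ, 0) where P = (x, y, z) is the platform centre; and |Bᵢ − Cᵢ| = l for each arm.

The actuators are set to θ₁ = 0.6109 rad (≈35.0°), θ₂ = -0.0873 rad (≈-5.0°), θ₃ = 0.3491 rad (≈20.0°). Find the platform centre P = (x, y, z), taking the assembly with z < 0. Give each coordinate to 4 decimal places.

arm 1 at φ=0.0°: ρ1 = 0.1883;  O1 = (0.1883, 0.0000, -0.0688)
arm 2 at φ=120.0°: ρ2 = 0.2095;  O2 = (-0.1048, 0.1815, 0.0105)
O3 = (0.2028·cos240.0°, 0.2028·sin240.0°, -0.0410) = (-0.1014, -0.1756, -0.0410)
subtract pairs → two planes through P
linear system: -0.5861x+0.3629y = 0.0038−0.1586z; -0.5794x+-0.3512y = 0.0026−0.0556z
det = 0.4161;  x = -0.0055+0.1823z,  y = 0.0017+-0.1425z
quadratic in z: (1.0536)z²+(0.0665)z+(-0.0873)=0, √Δ=0.6102 → z ∈ {-0.3212, 0.2580}; z = -0.3212 (taking z<0)
x = -0.0641, y = 0.0474

(-0.0641, 0.0474, -0.3212)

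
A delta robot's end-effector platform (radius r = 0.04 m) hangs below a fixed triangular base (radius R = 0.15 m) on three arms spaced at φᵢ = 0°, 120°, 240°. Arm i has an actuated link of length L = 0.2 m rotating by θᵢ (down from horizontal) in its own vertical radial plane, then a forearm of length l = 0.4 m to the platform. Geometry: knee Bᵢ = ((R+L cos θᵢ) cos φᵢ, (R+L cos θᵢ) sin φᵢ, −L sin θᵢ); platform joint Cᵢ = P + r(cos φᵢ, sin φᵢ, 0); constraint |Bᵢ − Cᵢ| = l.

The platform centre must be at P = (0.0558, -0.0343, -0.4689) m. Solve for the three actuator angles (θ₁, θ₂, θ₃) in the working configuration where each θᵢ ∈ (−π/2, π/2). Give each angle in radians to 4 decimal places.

θ₁ = 0.6983, θ₂ = 1.0473, θ₃ = 0.8727

φ1=0.0° → target in arm frame (0.0558, -0.0343)
  A=0.0542, B=-0.4689, C=(l²−L²−A²−y'²−z²)/(2L)=-0.2600
  θ1 = atan2(B,A) + arccos(C/0.4720) = 0.6983
rotate P by −φ2: (-0.0576, -0.0312, -0.4689)
  A=0.1676, B=-0.4689, C=(l²−L²−A²−y'²−z²)/(2L)=-0.3223
  γ=atan2(-0.4689,0.1676)=-1.2275;  ψ=arccos(-0.6473)=2.2748;  θ2=γ+ψ≈1.0473
rotate P by −φ3: (0.0018, 0.0655, -0.4689)
  A cos θ + B sin θ = C:  0.1082·cos θ + -0.4689·sin θ = -0.2897
  √(A²+B²)=0.4812;  θ3 = -1.3440+2.2167 ≈ 0.8727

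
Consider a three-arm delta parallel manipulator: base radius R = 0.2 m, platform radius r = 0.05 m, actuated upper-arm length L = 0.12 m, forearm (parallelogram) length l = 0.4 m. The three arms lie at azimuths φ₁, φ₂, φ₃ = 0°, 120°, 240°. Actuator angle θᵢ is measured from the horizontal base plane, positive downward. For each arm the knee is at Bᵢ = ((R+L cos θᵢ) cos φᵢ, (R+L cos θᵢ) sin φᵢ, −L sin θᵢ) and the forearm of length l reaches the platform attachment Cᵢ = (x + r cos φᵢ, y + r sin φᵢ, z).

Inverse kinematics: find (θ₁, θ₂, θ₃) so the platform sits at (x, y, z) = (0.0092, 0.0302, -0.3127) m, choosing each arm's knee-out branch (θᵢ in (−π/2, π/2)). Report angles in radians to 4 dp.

θ₁ = 0.0878, θ₂ = 0.0005, θ₃ = 0.3491

arm 1 (φ=0.0°): x'=0.0092, y'=0.0302
  A=0.1408, B=-0.3127, C=(l²−L²−A²−y'²−z²)/(2L)=0.1128
  γ=atan2(-0.3127,0.1408)=-1.1477;  ψ=arccos(0.3290)=1.2355;  θ1=γ+ψ≈0.0878
arm 2 (φ=120.0°): x'=0.0216, y'=-0.0231
  A=0.1284, B=-0.3127, C=(l²−L²−A²−y'²−z²)/(2L)=0.1283
  θ2 = atan2(B,A) + arccos(C/0.3381) = 0.0005
arm 3 (φ=240.0°): x'=-0.0308, y'=-0.0071
  A=0.1808, B=-0.3127, C=(l²−L²−A²−y'²−z²)/(2L)=0.0629
  θ3 = atan2(B,A) + arccos(C/0.3612) = 0.3491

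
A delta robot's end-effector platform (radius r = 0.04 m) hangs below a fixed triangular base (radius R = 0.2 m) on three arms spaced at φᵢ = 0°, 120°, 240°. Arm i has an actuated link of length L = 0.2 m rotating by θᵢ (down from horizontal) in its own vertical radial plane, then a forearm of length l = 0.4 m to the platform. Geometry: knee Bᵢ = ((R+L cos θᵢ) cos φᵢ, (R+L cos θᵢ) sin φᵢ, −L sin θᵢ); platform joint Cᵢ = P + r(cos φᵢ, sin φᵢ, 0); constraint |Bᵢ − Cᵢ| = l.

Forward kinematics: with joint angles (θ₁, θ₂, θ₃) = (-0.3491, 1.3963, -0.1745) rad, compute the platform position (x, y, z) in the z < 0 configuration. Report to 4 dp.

O1 = (0.3479·cos0.0°, 0.3479·sin0.0°, 0.0684) = (0.3479, 0.0000, 0.0684)
O2 = (0.1947·cos120.0°, 0.1947·sin120.0°, -0.1970) = (-0.0974, 0.1686, -0.1970)
arm 3 at φ=240.0°: (R−r)+L cos θ3 = 0.3570;  O3 = (-0.1785, -0.3091, 0.0347)
eliminate P² terms by subtracting sphere 1 from 2 and 3
plane₁₂: -0.8906x+0.3373y+-0.5307z = -0.0490
Cramer: x(z) = 0.0324-0.3874z;  y(z) = -0.0598+0.5507z
sphere 1 gives Az²+Bz+C=0 with A=1.4533, B=0.0418, C=-0.0522;  B²−4AC=0.3050;  roots -0.2044, 0.1756;  negative root z = -0.2044
x = 0.1116, y = -0.1724

(0.1116, -0.1724, -0.2044)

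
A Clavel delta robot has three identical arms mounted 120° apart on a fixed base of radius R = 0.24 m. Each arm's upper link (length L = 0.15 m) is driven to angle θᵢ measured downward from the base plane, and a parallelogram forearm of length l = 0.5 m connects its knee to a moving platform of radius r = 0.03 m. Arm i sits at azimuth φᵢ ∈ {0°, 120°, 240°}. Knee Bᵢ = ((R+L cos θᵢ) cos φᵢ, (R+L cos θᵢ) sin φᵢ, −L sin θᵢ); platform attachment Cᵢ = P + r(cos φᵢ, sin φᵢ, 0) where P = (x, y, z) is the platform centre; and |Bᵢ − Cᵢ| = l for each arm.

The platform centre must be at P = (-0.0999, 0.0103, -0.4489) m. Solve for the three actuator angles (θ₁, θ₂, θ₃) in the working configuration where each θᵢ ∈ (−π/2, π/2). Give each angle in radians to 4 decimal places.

arm 1 (φ=0.0°): x'=-0.0999, y'=0.0103
  A=0.3099, B=-0.4489, C=(l²−L²−A²−y'²−z²)/(2L)=-0.2339
  γ=atan2(-0.4489,0.3099)=-0.9666;  ψ=arccos(-0.4287)=2.0139;  θ1=γ+ψ≈1.0473
arm 2 (φ=120.0°): x'=0.0589, y'=0.0814
  e−x'=0.1511;  (l²−L²−(e−x')²−y'²−z²)/2L = -0.0116
  √(A²+B²)=0.4737;  θ2 = -1.2460+1.5952 ≈ 0.3492
arm 3 (φ=240.0°): x'=0.0410, y'=-0.0917
  A=0.1690, B=-0.4489, C=(l²−L²−A²−y'²−z²)/(2L)=-0.0365
  √(A²+B²)=0.4796;  θ3 = -1.2108+1.6471 ≈ 0.4363

θ₁ = 1.0473, θ₂ = 0.3492, θ₃ = 0.4363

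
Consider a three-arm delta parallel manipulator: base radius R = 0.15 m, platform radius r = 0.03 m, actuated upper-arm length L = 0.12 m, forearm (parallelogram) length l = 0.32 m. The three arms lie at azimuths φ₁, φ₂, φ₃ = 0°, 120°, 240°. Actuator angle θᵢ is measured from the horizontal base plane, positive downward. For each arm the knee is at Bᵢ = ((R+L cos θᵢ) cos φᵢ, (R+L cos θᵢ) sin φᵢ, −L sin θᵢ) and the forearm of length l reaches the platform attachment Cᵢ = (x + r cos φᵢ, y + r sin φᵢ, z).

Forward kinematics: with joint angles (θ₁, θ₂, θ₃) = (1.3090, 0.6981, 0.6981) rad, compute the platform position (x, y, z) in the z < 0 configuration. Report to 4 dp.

(-0.0794, 0.0000, -0.3379)

centre 1 = (0.1511·cos0.0°, 0.1511·sin0.0°, -0.1159) = (0.1511, 0.0000, -0.1159)
φ2=120.0°: virtual centre (-0.1060, 0.1835, -0.0771), radius l
arm 3 at φ=240.0°: e+L cos θ3 = 0.2119;  centre 3 = (-0.1060, -0.1835, -0.0771)
subtract pairs → two planes through P
[-0.5140 0.3671 0.0776]·P = 0.0146;  [-0.5140 -0.3671 0.0776]·P = 0.0146
det = 0.3774;  x = -0.0284+0.1509z,  y = 0.0000+0.0000z
quadratic in z: (1.0228)z²+(0.1777)z+(-0.0568)=0, √Δ=0.5136 → z ∈ {-0.3379, 0.1642}; z = -0.3379 (taking z<0)
x = -0.0794, y = 0.0000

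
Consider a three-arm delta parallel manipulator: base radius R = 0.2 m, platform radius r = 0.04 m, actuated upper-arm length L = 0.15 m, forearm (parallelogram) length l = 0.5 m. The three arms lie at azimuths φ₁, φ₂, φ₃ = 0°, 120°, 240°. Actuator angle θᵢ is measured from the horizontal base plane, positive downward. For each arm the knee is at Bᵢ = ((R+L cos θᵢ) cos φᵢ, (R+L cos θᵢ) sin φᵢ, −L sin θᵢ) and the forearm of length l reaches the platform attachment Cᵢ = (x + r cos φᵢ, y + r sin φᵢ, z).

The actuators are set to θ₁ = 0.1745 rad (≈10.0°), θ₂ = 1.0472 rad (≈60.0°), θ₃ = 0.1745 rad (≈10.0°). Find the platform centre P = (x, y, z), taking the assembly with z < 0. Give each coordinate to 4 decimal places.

arm 1 at φ=0.0°: (R−r)+L cos θ1 = 0.3077;  O1 = (0.3077, 0.0000, -0.0260)
φ2=120.0°: virtual centre (-0.1175, 0.2035, -0.1299), radius l
φ3=240.0°: virtual centre (-0.1539, -0.2665, -0.0260), radius l
subtract pairs → two planes through P
[-0.8504 0.4070 -0.2077]·P = -0.0233;  [-0.9232 -0.5330 0.0000]·P = 0.0000
det = 0.8290;  x = 0.0150+-0.1335z,  y = -0.0259+0.2313z
into |P−O₁|² = l²: 1.0713z² + 0.1183z + -0.1629 = 0;  Δ = 0.7123;  z = -0.4491 or 0.3387 → z<0 root = -0.4491
x = 0.0749, y = -0.1298

(0.0749, -0.1298, -0.4491)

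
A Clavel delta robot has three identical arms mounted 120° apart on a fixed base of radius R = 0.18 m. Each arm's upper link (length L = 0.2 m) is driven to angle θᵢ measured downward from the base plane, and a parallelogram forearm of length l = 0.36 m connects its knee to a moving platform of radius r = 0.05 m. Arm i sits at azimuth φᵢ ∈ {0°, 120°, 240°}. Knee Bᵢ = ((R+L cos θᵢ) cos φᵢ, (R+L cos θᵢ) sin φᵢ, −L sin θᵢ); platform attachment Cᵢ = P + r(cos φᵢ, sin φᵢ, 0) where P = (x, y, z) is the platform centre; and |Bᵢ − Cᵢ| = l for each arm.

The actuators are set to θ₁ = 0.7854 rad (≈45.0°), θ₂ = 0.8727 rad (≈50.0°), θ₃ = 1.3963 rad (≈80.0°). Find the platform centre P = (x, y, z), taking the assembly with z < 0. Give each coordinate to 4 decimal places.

S1 = (0.2714·cos0.0°, 0.2714·sin0.0°, -0.1414) = (0.2714, 0.0000, -0.1414)
φ2=120.0°: virtual centre (-0.1293, 0.2239, -0.1532), radius l
S3 = (0.1647·cos240.0°, 0.1647·sin240.0°, -0.1970) = (-0.0824, -0.1427, -0.1970)
|S₂|²−|S₁|² = -0.0033;  |S₃|²−|S₁|² = -0.0277
[-0.8014 0.4478 -0.0236]·P = -0.0033;  [-0.7076 -0.2853 -0.1111]·P = -0.0277
Cramer: x(z) = 0.0245-0.1035z;  y(z) = 0.0364-0.1326z
into |P−S₁|² = l²: 1.0283z² + 0.3243z + -0.0473 = 0;  Δ = 0.2998;  z = -0.4239 or 0.1085 → z<0 root = -0.4239
x = 0.0684, y = 0.0926

(0.0684, 0.0926, -0.4239)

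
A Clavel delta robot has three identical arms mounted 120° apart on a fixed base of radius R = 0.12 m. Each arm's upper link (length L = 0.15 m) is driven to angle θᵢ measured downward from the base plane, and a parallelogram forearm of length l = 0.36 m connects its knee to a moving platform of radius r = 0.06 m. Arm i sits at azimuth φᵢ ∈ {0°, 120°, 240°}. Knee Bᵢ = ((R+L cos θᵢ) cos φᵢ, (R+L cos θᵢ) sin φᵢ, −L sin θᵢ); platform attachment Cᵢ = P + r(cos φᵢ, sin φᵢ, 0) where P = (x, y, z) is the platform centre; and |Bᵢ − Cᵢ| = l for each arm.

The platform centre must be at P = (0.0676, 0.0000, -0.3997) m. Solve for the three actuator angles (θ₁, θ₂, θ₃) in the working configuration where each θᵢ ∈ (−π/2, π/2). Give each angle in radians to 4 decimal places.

φ1=0.0° → target in arm frame (0.0676, 0.0000)
  A cos θ + B sin θ = C:  -0.0076·cos θ + -0.3997·sin θ = -0.1757
  √(A²+B²)=0.3998;  θ1 = -1.5898+2.0259 ≈ 0.4361
φ2=120.0° → target in arm frame (-0.0338, -0.0585)
  e−x'=0.0938;  (l²−L²−(e−x')²−y'²−z²)/2L = -0.2163
  √(A²+B²)=0.4106;  θ2 = -1.3403+2.1256 ≈ 0.7853
arm 3 (φ=240.0°): x'=-0.0338, y'=0.0585
  A cos θ + B sin θ = C:  0.0938·cos θ + -0.3997·sin θ = -0.2163
  θ3 = atan2(B,A) + arccos(C/0.4106) = 0.7853

θ₁ = 0.4361, θ₂ = 0.7853, θ₃ = 0.7853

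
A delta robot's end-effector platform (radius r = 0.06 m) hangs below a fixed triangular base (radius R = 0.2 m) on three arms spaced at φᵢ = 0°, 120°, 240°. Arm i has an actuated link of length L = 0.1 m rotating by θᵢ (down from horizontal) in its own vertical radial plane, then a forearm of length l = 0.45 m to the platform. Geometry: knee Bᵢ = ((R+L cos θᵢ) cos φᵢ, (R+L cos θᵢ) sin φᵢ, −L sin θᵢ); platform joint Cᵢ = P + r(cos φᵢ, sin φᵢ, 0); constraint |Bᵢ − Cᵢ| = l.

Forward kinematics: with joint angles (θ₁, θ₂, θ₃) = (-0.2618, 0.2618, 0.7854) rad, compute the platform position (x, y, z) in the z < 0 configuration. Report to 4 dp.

(0.0914, 0.0582, -0.3960)

arm 1 at φ=0.0°: ρ1 = 0.2366;  centre 1 = (0.2366, 0.0000, 0.0259)
arm 2 at φ=120.0°: ρ2 = 0.2366;  centre 2 = (-0.1183, 0.2049, -0.0259)
centre 3 = (0.2107·cos240.0°, 0.2107·sin240.0°, -0.0707) = (-0.1054, -0.1825, -0.0707)
subtract pairs → two planes through P
linear system: -0.7098x+0.4098y = 0.0000−-0.1035z; -0.6839x+-0.3650y = -0.0072−-0.1932z
Cramer: x(z) = 0.0055-0.2169z;  y(z) = 0.0095-0.1230z
quadratic in z: (1.0621)z²+(0.0461)z+(-0.1483)=0, √Δ=0.7952 → z ∈ {-0.3960, 0.3526}; z = -0.3960 (taking z<0)
x = 0.0914, y = 0.0582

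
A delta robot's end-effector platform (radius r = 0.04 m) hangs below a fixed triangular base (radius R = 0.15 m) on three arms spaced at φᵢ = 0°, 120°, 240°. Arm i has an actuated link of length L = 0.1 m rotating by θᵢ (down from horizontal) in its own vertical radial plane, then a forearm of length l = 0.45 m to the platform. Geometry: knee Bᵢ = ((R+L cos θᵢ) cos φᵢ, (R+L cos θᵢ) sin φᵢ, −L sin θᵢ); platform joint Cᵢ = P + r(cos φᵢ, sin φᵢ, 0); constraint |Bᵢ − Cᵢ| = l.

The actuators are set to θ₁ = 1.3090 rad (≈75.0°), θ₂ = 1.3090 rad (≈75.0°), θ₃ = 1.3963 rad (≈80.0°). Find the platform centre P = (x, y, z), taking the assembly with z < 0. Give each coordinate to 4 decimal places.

S1 = (0.1359·cos0.0°, 0.1359·sin0.0°, -0.0966) = (0.1359, 0.0000, -0.0966)
φ2=120.0°: virtual centre (-0.0679, 0.1177, -0.0966), radius l
S3 = (0.1274·cos240.0°, 0.1274·sin240.0°, -0.0985) = (-0.0637, -0.1103, -0.0985)
subtract pairs → two planes through P
linear system: -0.4076x+0.2354y = 0.0000−0.0000z; -0.3991x+-0.2206y = -0.0019−-0.0038z
det = 0.1839;  x = 0.0024+-0.0048z,  y = 0.0042+-0.0084z
sphere 1 gives Az²+Bz+C=0 with A=1.0001, B=0.1944, C=-0.1753;  B²−4AC=0.7392;  roots -0.5270, 0.3326;  negative root z = -0.5270
x = 0.0049, y = 0.0086

(0.0049, 0.0086, -0.5270)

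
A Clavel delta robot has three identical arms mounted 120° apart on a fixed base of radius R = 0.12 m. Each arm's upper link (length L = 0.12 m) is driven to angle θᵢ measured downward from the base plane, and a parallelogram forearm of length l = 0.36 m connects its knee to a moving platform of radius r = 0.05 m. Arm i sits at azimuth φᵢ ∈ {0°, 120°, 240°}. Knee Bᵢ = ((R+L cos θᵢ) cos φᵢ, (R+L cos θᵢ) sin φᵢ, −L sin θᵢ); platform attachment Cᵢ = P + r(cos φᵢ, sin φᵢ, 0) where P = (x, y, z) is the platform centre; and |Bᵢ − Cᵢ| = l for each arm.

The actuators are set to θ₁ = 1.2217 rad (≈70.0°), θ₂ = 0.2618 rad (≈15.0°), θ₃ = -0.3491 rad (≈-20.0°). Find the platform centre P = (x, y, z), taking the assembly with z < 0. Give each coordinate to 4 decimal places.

S1 = (0.1110·cos0.0°, 0.1110·sin0.0°, -0.1128) = (0.1110, 0.0000, -0.1128)
φ2=120.0°: virtual centre (-0.0930, 0.1610, -0.0311), radius l
φ3=240.0°: virtual centre (-0.0914, -0.1583, 0.0410), radius l
subtract pairs → two planes through P
[-0.4080 0.3220 0.1634]·P = 0.0105;  [-0.4049 -0.3166 0.3076]·P = 0.0100
det = 0.2595;  x = -0.0252+0.5810z,  y = 0.0006+0.2287z
quadratic in z: (1.3899)z²+(0.0674)z+(-0.0983)=0, √Δ=0.7424 → z ∈ {-0.2913, 0.2428}; z = -0.2913 (taking z<0)
x = -0.1945, y = -0.0661

(-0.1945, -0.0661, -0.2913)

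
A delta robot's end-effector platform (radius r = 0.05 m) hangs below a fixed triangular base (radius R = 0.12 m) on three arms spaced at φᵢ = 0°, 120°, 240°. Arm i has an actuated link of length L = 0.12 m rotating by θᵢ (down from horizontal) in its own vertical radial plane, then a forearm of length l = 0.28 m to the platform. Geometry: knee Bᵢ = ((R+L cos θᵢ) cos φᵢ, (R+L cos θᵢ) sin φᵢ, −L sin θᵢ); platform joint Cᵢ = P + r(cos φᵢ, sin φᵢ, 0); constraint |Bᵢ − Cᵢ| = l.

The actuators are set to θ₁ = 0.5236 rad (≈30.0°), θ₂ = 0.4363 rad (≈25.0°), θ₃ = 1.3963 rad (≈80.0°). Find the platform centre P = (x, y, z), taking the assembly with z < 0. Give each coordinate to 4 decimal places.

(0.0592, 0.1200, -0.2855)

O1 = (0.1739·cos0.0°, 0.1739·sin0.0°, -0.0600) = (0.1739, 0.0000, -0.0600)
O2 = (0.1788·cos120.0°, 0.1788·sin120.0°, -0.0507) = (-0.0894, 0.1548, -0.0507)
arm 3 at φ=240.0°: (R−r)+L cos θ3 = 0.0908;  O3 = (-0.0454, -0.0787, -0.1182)
|O₂|²−|O₁|² = 0.0007;  |O₃|²−|O₁|² = -0.0116
plane₁₂: -0.5266x+0.3096y+0.0186z = 0.0007
det = 0.2187;  x = 0.0160+-0.1514z,  y = 0.0294+-0.3175z
sphere 1 gives Az²+Bz+C=0 with A=1.1237, B=0.1492, C=-0.0490;  B²−4AC=0.2425;  roots -0.2855, 0.1527;  negative root z = -0.2855
x = 0.0592, y = 0.1200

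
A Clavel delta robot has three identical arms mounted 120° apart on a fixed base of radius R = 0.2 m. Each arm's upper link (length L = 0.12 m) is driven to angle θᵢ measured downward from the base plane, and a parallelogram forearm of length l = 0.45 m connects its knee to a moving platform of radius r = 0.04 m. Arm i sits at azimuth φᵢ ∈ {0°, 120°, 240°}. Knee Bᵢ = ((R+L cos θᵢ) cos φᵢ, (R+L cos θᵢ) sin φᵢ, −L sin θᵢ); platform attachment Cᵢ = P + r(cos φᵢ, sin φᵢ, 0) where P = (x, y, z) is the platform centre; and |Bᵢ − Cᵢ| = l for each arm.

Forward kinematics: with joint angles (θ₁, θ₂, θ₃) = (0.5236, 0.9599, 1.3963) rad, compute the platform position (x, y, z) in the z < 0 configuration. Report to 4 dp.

arm 1 at φ=0.0°: e+L cos θ1 = 0.2639;  centre 1 = (0.2639, 0.0000, -0.0600)
φ2=120.0°: virtual centre (-0.1144, 0.1982, -0.0983), radius l
arm 3 at φ=240.0°: e+L cos θ3 = 0.1808;  centre 3 = (-0.0904, -0.1566, -0.1182)
subtract pairs → two planes through P
[-0.7567 0.3963 -0.0766]·P = -0.0112;  [-0.7087 -0.3132 -0.1164]·P = -0.0266
Cramer: x(z) = 0.0271-0.1354z;  y(z) = 0.0235-0.0652z
into |P−centre ₁|² = l²: 1.0226z² + 0.1810z + -0.1423 = 0;  Δ = 0.6148;  z = -0.4719 or 0.2949 → z<0 root = -0.4719
x = 0.0910, y = 0.0542

(0.0910, 0.0542, -0.4719)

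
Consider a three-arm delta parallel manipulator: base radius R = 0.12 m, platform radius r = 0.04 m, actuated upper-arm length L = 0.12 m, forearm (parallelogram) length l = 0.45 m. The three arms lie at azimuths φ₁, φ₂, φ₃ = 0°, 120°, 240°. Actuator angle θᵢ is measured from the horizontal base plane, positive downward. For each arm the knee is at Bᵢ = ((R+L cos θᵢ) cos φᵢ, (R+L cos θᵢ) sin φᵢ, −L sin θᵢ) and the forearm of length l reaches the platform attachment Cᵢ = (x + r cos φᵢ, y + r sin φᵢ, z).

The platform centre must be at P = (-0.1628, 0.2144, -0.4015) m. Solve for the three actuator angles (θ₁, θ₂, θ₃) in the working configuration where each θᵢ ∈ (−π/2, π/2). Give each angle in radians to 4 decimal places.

θ₁ = 1.3093, θ₂ = -0.3490, θ₃ = 1.1347

rotate P by −φ1: (-0.1628, 0.2144, -0.4015)
  A=0.2428, B=-0.4015, C=(l²−L²−A²−y'²−z²)/(2L)=-0.3251
  √(A²+B²)=0.4692;  θ1 = -1.0269+2.3362 ≈ 1.3093
rotate P by −φ2: (0.2671, 0.0338, -0.4015)
  A=-0.1871, B=-0.4015, C=(l²−L²−A²−y'²−z²)/(2L)=-0.0385
  γ=atan2(-0.4015,-0.1871)=-2.0068;  ψ=arccos(-0.0869)=1.6578;  θ2=γ+ψ≈-0.3490
rotate P by −φ3: (-0.1043, -0.2482, -0.4015)
  A cos θ + B sin θ = C:  0.1843·cos θ + -0.4015·sin θ = -0.2861
  θ3 = atan2(B,A) + arccos(C/0.4418) = 1.1347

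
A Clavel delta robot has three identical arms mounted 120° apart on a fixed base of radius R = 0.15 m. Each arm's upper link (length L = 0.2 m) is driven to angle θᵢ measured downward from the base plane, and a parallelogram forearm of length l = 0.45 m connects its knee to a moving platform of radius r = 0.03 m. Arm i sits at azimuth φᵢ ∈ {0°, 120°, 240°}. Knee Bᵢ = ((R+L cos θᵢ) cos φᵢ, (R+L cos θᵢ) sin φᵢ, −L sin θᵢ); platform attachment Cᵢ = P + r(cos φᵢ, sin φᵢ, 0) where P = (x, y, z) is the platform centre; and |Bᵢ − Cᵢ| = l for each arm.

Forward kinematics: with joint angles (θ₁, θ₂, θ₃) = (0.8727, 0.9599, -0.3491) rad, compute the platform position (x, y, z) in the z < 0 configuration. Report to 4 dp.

φ1=0.0°: virtual centre (0.2486, 0.0000, -0.1532), radius l
O2 = (0.2347·cos120.0°, 0.2347·sin120.0°, -0.1638) = (-0.1174, 0.2033, -0.1638)
φ3=240.0°: virtual centre (-0.1540, -0.2667, 0.0684), radius l
subtract pairs → two planes through P
linear system: -0.7318x+0.4065y = -0.0033−-0.0212z; -0.8050x+-0.5334y = 0.0143−0.4432z
Cramer: x(z) = -0.0056+0.2353z;  y(z) = -0.0183+0.4758z
into |P−O₁|² = l²: 1.2818z² + 0.1694z + -0.1141 = 0;  Δ = 0.6137;  z = -0.3717 or 0.2395 → z<0 root = -0.3717
x = -0.0931, y = -0.1951

(-0.0931, -0.1951, -0.3717)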